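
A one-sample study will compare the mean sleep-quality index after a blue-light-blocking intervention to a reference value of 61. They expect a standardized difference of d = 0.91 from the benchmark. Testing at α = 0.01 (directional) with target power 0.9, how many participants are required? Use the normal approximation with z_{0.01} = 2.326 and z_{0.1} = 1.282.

For a one-sample test: n = ((z_{α} + z_β) / d)².
z_{α} + z_β = 2.326 + 1.282 = 3.608.
n = (3.608 / 0.91)² = 3.965² = 15.72.
Round up.

n = 16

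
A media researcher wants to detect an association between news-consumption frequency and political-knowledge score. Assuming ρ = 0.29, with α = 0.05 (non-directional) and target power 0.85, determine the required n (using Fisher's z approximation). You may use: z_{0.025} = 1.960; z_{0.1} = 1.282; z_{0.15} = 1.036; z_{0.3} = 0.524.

Fisher's z: C = ½·ln((1+r)/(1−r)) = ½·ln(1.8169) = 0.2986.
n = ((z_{α/2} + z_β)/C)² + 3.
(1.960 + 1.036) / 0.2986 = 2.996 / 0.2986 = 10.033.
n = 10.033² + 3 = 100.67 + 3 = 103.7.
Round up.

n = 104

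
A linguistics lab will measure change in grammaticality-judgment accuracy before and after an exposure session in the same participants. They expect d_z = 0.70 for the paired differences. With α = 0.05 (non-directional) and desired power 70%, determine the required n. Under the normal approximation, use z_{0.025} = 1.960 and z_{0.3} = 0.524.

For a paired (one-sample on differences) test: n = ((z_{α/2} + z_β) / d)².
z_{α/2} + z_β = 1.960 + 0.524 = 2.484.
n = (2.484 / 0.70)² = 3.549² = 12.59.
Round up.

n = 13 pairs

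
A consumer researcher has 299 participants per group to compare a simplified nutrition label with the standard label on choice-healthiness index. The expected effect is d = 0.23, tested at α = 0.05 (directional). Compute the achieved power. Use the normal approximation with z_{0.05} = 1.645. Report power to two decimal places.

For two equal groups, power = Φ(d·√(n/2) − z_{α}).
d·√(n/2) = 0.23 × √(299/2) = 0.23 × 12.227 = 2.812.
z_β = 2.812 − 1.645 = 1.167.
Power = Φ(1.167) = 0.878.

power ≈ 0.88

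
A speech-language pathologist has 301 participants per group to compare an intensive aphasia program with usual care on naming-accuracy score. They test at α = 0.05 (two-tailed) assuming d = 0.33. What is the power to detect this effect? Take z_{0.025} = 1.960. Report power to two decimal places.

For two equal groups, power = Φ(d·√(n/2) − z_{α/2}).
d·√(n/2) = 0.33 × √(301/2) = 0.33 × 12.268 = 4.048.
z_β = 4.048 − 1.960 = 2.088.
Power = Φ(2.088) = 0.982.

power ≈ 0.98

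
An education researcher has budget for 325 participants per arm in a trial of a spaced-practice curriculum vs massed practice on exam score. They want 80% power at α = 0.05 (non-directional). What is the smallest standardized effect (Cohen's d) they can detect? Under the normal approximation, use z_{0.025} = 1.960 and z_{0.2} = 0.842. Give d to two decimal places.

For two independent groups of n = 325 each: d_min = (z_{α/2} + z_β)·√(2/n).
z-sum = 1.960 + 0.842 = 2.802.
d_min = 2.802 × √(2/325) = 2.802 × 0.0784 = 0.220.

d_min ≈ 0.22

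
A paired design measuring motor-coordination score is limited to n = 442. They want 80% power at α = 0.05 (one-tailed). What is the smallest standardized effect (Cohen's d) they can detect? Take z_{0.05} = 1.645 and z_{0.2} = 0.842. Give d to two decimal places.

d_min ≈ 0.12

For a single sample (or paired design) of n = 442: d_min = (z_{α} + z_β)/√n.
z-sum = 1.645 + 0.842 = 2.487.
d_min = 2.487 / √442 = 2.487 / 21.024 = 0.118.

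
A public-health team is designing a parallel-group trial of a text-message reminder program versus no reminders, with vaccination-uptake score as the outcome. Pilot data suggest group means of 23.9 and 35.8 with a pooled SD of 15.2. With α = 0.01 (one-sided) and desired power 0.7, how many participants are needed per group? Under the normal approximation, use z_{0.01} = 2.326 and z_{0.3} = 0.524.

Cohen's d = |M₁ − M₂| / SD_pooled = |23.9 − 35.8| / 15.2 = 11.9 / 15.2 = 0.783.
For two independent groups with equal n: n = 2·((z_{α} + z_β) / d)².
z_{α} + z_β = 2.326 + 0.524 = 2.850.
n = 2 × (2.850 / 0.783)² = 2 × 3.640² = 2 × 13.25 = 26.5.
Round up to the next whole participant.

n = 27 per group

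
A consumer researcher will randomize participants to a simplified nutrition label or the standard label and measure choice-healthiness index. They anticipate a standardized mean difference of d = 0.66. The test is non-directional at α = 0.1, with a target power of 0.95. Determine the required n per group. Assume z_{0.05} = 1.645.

n = 50 per group

For two independent groups with equal n: n = 2·((z_{α/2} + z_β) / d)².
z_{α/2} + z_β = 1.645 + 1.645 = 3.290.
n = 2 × (3.290 / 0.66)² = 2 × 4.985² = 2 × 24.85 = 49.7.
Round up to the next whole participant.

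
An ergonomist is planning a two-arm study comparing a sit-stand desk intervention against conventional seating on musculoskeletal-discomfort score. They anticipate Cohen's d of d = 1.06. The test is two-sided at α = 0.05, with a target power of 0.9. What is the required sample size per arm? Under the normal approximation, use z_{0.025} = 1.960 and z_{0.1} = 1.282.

For two independent groups with equal n: n = 2·((z_{α/2} + z_β) / d)².
z_{α/2} + z_β = 1.960 + 1.282 = 3.242.
n = 2 × (3.242 / 1.06)² = 2 × 3.058² = 2 × 9.35 = 18.7.
Round up to the next whole participant.

n = 19 per group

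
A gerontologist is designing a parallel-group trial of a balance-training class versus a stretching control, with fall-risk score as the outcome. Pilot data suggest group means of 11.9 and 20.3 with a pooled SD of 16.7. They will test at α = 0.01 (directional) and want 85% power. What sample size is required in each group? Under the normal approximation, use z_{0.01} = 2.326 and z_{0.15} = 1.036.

n = 90 per group

Cohen's d = |M₁ − M₂| / SD_pooled = |11.9 − 20.3| / 16.7 = 8.4 / 16.7 = 0.503.
For two independent groups with equal n: n = 2·((z_{α} + z_β) / d)².
z_{α} + z_β = 2.326 + 1.036 = 3.362.
n = 2 × (3.362 / 0.503)² = 2 × 6.684² = 2 × 44.67 = 89.3.
Round up to the next whole participant.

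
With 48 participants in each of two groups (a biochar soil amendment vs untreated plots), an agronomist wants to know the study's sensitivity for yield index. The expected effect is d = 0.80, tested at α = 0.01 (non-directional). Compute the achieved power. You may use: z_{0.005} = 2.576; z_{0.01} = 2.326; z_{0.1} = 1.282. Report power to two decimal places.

power ≈ 0.91

For two equal groups, power = Φ(d·√(n/2) − z_{α/2}).
d·√(n/2) = 0.80 × √(48/2) = 0.80 × 4.899 = 3.919.
z_β = 3.919 − 2.576 = 1.343.
Power = Φ(1.343) = 0.910.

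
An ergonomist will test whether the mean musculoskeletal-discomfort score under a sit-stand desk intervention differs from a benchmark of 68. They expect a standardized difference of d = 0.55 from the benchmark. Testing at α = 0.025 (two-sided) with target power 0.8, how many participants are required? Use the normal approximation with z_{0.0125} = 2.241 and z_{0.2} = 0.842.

n = 32

For a one-sample test: n = ((z_{α/2} + z_β) / d)².
z_{α/2} + z_β = 2.241 + 0.842 = 3.083.
n = (3.083 / 0.55)² = 5.605² = 31.42.
Round up.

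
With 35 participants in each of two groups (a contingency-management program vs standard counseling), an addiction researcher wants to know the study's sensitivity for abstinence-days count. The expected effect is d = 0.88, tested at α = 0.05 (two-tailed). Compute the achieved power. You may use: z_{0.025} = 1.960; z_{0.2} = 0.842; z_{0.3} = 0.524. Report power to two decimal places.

power ≈ 0.96

For two equal groups, power = Φ(d·√(n/2) − z_{α/2}).
d·√(n/2) = 0.88 × √(35/2) = 0.88 × 4.183 = 3.681.
z_β = 3.681 − 1.960 = 1.721.
Power = Φ(1.721) = 0.957.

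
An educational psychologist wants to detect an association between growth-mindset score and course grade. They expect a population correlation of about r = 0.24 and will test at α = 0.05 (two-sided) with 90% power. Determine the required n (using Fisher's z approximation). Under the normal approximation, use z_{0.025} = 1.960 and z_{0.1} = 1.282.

n = 179

Fisher's z: C = ½·ln((1+r)/(1−r)) = ½·ln(1.6316) = 0.2448.
n = ((z_{α/2} + z_β)/C)² + 3.
(1.960 + 1.282) / 0.2448 = 3.242 / 0.2448 = 13.243.
n = 13.243² + 3 = 175.39 + 3 = 178.4.
Round up.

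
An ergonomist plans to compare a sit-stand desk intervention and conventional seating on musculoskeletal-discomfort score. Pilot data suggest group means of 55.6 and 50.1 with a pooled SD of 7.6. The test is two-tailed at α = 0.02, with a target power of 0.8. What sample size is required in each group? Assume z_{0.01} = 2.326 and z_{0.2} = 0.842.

Cohen's d = |M₁ − M₂| / SD_pooled = |55.6 − 50.1| / 7.6 = 5.5 / 7.6 = 0.724.
For two independent groups with equal n: n = 2·((z_{α/2} + z_β) / d)².
z_{α/2} + z_β = 2.326 + 0.842 = 3.168.
n = 2 × (3.168 / 0.724)² = 2 × 4.376² = 2 × 19.15 = 38.3.
Round up to the next whole participant.

n = 39 per group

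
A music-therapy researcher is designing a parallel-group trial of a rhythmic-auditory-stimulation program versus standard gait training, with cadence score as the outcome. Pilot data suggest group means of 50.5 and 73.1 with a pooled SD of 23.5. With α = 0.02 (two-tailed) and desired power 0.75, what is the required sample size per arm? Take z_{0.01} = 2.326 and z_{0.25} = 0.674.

n = 20 per group

Cohen's d = |M₁ − M₂| / SD_pooled = |50.5 − 73.1| / 23.5 = 22.6 / 23.5 = 0.962.
For two independent groups with equal n: n = 2·((z_{α/2} + z_β) / d)².
z_{α/2} + z_β = 2.326 + 0.674 = 3.000.
n = 2 × (3.000 / 0.962)² = 2 × 3.119² = 2 × 9.73 = 19.5.
Round up to the next whole participant.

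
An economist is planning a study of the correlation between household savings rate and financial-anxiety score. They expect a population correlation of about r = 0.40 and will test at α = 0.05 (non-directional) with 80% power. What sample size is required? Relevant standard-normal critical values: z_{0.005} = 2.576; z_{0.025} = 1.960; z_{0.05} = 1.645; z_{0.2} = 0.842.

n = 47

Fisher's z: C = ½·ln((1+r)/(1−r)) = ½·ln(2.3333) = 0.4236.
n = ((z_{α/2} + z_β)/C)² + 3.
(1.960 + 0.842) / 0.4236 = 2.802 / 0.4236 = 6.615.
n = 6.615² + 3 = 43.75 + 3 = 46.8.
Round up.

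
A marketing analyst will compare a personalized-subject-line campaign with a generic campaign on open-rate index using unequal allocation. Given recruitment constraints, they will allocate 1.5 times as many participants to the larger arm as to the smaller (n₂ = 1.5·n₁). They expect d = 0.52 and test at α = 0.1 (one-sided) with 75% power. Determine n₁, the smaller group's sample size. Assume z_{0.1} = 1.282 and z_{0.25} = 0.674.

n₁ = 24

With allocation ratio k = n₂/n₁ = 1.5, Var(x̄₁−x̄₂) = σ²(1/n₁ + 1/(k·n₁)) = σ²·(k+1)/(k·n₁).
So n₁ = (1 + 1/k)·((z_{α} + z_β)/d)² = 1.667 × (1.956/0.52)².
n₁ = 1.667 × 14.15 = 23.6.
Round up: n₁ = 24, giving n₂ = 1.5 × 24 = 36.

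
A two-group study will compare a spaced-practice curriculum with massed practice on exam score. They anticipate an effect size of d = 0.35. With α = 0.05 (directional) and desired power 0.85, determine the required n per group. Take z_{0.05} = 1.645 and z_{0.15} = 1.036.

n = 118 per group

For two independent groups with equal n: n = 2·((z_{α} + z_β) / d)².
z_{α} + z_β = 1.645 + 1.036 = 2.681.
n = 2 × (2.681 / 0.35)² = 2 × 7.660² = 2 × 58.68 = 117.4.
Round up to the next whole participant.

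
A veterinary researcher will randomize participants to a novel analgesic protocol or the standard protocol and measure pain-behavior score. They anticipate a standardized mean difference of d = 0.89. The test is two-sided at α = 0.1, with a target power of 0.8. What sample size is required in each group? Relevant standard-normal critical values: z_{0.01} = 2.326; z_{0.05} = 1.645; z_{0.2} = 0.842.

For two independent groups with equal n: n = 2·((z_{α/2} + z_β) / d)².
z_{α/2} + z_β = 1.645 + 0.842 = 2.487.
n = 2 × (2.487 / 0.89)² = 2 × 2.794² = 2 × 7.81 = 15.6.
Round up to the next whole participant.

n = 16 per group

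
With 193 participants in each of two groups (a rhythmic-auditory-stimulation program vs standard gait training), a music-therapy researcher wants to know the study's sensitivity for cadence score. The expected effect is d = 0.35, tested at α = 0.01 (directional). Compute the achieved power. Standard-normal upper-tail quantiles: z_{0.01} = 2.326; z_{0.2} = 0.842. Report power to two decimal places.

power ≈ 0.87

For two equal groups, power = Φ(d·√(n/2) − z_{α}).
d·√(n/2) = 0.35 × √(193/2) = 0.35 × 9.823 = 3.438.
z_β = 3.438 − 2.326 = 1.112.
Power = Φ(1.112) = 0.867.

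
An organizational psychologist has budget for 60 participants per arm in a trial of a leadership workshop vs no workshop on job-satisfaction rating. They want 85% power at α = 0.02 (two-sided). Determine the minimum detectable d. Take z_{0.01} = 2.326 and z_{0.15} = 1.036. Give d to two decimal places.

For two independent groups of n = 60 each: d_min = (z_{α/2} + z_β)·√(2/n).
z-sum = 2.326 + 1.036 = 3.362.
d_min = 3.362 × √(2/60) = 3.362 × 0.1826 = 0.614.

d_min ≈ 0.61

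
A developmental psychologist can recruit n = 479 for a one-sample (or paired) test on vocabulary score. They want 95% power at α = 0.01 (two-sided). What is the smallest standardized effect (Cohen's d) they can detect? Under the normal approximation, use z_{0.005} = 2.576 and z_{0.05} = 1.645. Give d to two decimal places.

d_min ≈ 0.19

For a single sample (or paired design) of n = 479: d_min = (z_{α/2} + z_β)/√n.
z-sum = 2.576 + 1.645 = 4.221.
d_min = 4.221 / √479 = 4.221 / 21.886 = 0.193.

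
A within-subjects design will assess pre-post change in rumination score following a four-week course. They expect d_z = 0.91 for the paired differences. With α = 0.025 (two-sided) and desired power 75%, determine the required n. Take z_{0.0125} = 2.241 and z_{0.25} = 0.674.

For a paired (one-sample on differences) test: n = ((z_{α/2} + z_β) / d)².
z_{α/2} + z_β = 2.241 + 0.674 = 2.915.
n = (2.915 / 0.91)² = 3.203² = 10.26.
Round up.

n = 11 pairs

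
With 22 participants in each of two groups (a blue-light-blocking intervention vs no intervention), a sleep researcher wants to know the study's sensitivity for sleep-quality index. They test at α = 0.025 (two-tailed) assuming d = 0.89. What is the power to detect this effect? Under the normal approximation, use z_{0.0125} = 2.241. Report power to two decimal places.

For two equal groups, power = Φ(d·√(n/2) − z_{α/2}).
d·√(n/2) = 0.89 × √(22/2) = 0.89 × 3.317 = 2.952.
z_β = 2.952 − 2.241 = 0.711.
Power = Φ(0.711) = 0.761.

power ≈ 0.76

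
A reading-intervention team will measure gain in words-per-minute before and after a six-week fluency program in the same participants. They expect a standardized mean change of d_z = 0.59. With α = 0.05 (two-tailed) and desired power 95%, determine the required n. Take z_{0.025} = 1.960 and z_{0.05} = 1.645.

n = 38 pairs

For a paired (one-sample on differences) test: n = ((z_{α/2} + z_β) / d)².
z_{α/2} + z_β = 1.960 + 1.645 = 3.605.
n = (3.605 / 0.59)² = 6.110² = 37.33.
Round up.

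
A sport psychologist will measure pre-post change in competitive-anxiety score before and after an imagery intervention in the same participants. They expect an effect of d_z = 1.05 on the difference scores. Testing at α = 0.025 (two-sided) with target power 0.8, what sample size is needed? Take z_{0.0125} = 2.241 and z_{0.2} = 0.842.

For a paired (one-sample on differences) test: n = ((z_{α/2} + z_β) / d)².
z_{α/2} + z_β = 2.241 + 0.842 = 3.083.
n = (3.083 / 1.05)² = 2.936² = 8.62.
Round up.

n = 9 pairs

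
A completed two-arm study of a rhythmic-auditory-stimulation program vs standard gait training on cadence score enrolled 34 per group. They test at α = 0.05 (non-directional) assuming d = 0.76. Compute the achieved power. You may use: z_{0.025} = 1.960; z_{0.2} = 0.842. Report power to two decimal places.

power ≈ 0.88

For two equal groups, power = Φ(d·√(n/2) − z_{α/2}).
d·√(n/2) = 0.76 × √(34/2) = 0.76 × 4.123 = 3.134.
z_β = 3.134 − 1.960 = 1.174.
Power = Φ(1.174) = 0.880.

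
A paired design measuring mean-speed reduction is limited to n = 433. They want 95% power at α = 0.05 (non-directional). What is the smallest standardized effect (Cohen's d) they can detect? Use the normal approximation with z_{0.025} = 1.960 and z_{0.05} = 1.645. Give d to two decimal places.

For a single sample (or paired design) of n = 433: d_min = (z_{α/2} + z_β)/√n.
z-sum = 1.960 + 1.645 = 3.605.
d_min = 3.605 / √433 = 3.605 / 20.809 = 0.173.

d_min ≈ 0.17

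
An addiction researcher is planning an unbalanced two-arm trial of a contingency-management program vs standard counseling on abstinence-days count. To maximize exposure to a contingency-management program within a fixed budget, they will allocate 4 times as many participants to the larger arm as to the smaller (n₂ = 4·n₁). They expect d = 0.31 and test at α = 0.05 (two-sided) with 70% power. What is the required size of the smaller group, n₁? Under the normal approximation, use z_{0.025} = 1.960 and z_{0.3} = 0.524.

n₁ = 81

With allocation ratio k = n₂/n₁ = 4, Var(x̄₁−x̄₂) = σ²(1/n₁ + 1/(k·n₁)) = σ²·(k+1)/(k·n₁).
So n₁ = (1 + 1/k)·((z_{α/2} + z_β)/d)² = 1.250 × (2.484/0.31)².
n₁ = 1.250 × 64.21 = 80.3.
Round up: n₁ = 81, giving n₂ = 4 × 81 = 324.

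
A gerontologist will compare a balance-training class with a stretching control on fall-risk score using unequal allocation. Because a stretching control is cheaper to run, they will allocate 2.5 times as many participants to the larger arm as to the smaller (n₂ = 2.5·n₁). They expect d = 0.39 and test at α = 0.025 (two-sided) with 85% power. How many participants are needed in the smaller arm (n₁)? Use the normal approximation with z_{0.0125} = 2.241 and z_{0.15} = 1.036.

With allocation ratio k = n₂/n₁ = 2.5, Var(x̄₁−x̄₂) = σ²(1/n₁ + 1/(k·n₁)) = σ²·(k+1)/(k·n₁).
So n₁ = (1 + 1/k)·((z_{α/2} + z_β)/d)² = 1.400 × (3.277/0.39)².
n₁ = 1.400 × 70.60 = 98.8.
Round up: n₁ = 99, giving n₂ = ⌈2.5 × 99⌉ = ⌈247.5⌉ = 248.

n₁ = 99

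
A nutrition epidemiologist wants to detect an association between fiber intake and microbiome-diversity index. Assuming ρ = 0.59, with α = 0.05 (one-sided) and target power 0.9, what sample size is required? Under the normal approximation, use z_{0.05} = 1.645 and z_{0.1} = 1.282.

n = 22

Fisher's z: C = ½·ln((1+r)/(1−r)) = ½·ln(3.8780) = 0.6777.
n = ((z_{α} + z_β)/C)² + 3.
(1.645 + 1.282) / 0.6777 = 2.927 / 0.6777 = 4.319.
n = 4.319² + 3 = 18.65 + 3 = 21.7.
Round up.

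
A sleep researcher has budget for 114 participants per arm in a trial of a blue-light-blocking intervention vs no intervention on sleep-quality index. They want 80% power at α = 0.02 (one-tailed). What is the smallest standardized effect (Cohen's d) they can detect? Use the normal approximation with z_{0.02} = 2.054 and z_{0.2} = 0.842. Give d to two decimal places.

For two independent groups of n = 114 each: d_min = (z_{α} + z_β)·√(2/n).
z-sum = 2.054 + 0.842 = 2.896.
d_min = 2.896 × √(2/114) = 2.896 × 0.1325 = 0.384.

d_min ≈ 0.38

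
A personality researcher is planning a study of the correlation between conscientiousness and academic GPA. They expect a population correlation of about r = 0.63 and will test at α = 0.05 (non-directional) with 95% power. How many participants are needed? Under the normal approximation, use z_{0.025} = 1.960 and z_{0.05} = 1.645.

n = 27

Fisher's z: C = ½·ln((1+r)/(1−r)) = ½·ln(4.4054) = 0.7414.
n = ((z_{α/2} + z_β)/C)² + 3.
(1.960 + 1.645) / 0.7414 = 3.605 / 0.7414 = 4.862.
n = 4.862² + 3 = 23.64 + 3 = 26.6.
Round up.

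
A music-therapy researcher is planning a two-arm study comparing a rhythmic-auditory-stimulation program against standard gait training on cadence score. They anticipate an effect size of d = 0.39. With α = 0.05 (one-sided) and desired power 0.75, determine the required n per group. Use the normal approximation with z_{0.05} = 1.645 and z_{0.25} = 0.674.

n = 71 per group

For two independent groups with equal n: n = 2·((z_{α} + z_β) / d)².
z_{α} + z_β = 1.645 + 0.674 = 2.319.
n = 2 × (2.319 / 0.39)² = 2 × 5.946² = 2 × 35.36 = 70.7.
Round up to the next whole participant.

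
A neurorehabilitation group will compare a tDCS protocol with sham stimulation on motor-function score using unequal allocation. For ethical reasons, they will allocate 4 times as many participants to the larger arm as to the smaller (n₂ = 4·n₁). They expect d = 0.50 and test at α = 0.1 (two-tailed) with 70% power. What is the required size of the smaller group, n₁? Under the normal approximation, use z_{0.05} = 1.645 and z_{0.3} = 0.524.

With allocation ratio k = n₂/n₁ = 4, Var(x̄₁−x̄₂) = σ²(1/n₁ + 1/(k·n₁)) = σ²·(k+1)/(k·n₁).
So n₁ = (1 + 1/k)·((z_{α/2} + z_β)/d)² = 1.250 × (2.169/0.50)².
n₁ = 1.250 × 18.82 = 23.5.
Round up: n₁ = 24, giving n₂ = 4 × 24 = 96.

n₁ = 24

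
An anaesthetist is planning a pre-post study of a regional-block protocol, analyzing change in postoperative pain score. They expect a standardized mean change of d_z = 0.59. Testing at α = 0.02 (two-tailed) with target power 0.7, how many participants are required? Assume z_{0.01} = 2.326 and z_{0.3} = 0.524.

n = 24 pairs

For a paired (one-sample on differences) test: n = ((z_{α/2} + z_β) / d)².
z_{α/2} + z_β = 2.326 + 0.524 = 2.850.
n = (2.850 / 0.59)² = 4.831² = 23.33.
Round up.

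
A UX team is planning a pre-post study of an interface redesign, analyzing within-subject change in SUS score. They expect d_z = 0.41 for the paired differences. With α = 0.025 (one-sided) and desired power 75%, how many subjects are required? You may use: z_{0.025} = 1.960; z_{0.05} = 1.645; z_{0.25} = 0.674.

For a paired (one-sample on differences) test: n = ((z_{α} + z_β) / d)².
z_{α} + z_β = 1.960 + 0.674 = 2.634.
n = (2.634 / 0.41)² = 6.424² = 41.27.
Round up.

n = 42 pairs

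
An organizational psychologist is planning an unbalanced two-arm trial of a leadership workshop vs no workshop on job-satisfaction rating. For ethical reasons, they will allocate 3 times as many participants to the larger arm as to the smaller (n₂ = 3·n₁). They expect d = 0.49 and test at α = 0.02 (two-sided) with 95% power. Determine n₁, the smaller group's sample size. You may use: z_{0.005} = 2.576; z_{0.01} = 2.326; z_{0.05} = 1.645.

n₁ = 88

With allocation ratio k = n₂/n₁ = 3, Var(x̄₁−x̄₂) = σ²(1/n₁ + 1/(k·n₁)) = σ²·(k+1)/(k·n₁).
So n₁ = (1 + 1/k)·((z_{α/2} + z_β)/d)² = 1.333 × (3.971/0.49)².
n₁ = 1.333 × 65.68 = 87.6.
Round up: n₁ = 88, giving n₂ = 3 × 88 = 264.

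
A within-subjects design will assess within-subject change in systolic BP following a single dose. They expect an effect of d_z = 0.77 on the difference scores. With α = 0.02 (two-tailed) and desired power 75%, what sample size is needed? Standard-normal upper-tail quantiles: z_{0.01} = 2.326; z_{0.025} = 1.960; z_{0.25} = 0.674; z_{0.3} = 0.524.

n = 16 pairs

For a paired (one-sample on differences) test: n = ((z_{α/2} + z_β) / d)².
z_{α/2} + z_β = 2.326 + 0.674 = 3.000.
n = (3.000 / 0.77)² = 3.896² = 15.18.
Round up.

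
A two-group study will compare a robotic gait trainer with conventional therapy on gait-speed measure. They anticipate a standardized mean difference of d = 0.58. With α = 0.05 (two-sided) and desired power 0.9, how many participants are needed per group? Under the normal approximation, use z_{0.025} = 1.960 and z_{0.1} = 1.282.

For two independent groups with equal n: n = 2·((z_{α/2} + z_β) / d)².
z_{α/2} + z_β = 1.960 + 1.282 = 3.242.
n = 2 × (3.242 / 0.58)² = 2 × 5.590² = 2 × 31.24 = 62.5.
Round up to the next whole participant.

n = 63 per group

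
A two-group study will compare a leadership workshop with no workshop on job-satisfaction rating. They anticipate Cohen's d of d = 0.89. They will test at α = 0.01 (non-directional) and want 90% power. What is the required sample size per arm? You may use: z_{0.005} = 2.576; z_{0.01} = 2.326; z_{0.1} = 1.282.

For two independent groups with equal n: n = 2·((z_{α/2} + z_β) / d)².
z_{α/2} + z_β = 2.576 + 1.282 = 3.858.
n = 2 × (3.858 / 0.89)² = 2 × 4.335² = 2 × 18.79 = 37.6.
Round up to the next whole participant.

n = 38 per group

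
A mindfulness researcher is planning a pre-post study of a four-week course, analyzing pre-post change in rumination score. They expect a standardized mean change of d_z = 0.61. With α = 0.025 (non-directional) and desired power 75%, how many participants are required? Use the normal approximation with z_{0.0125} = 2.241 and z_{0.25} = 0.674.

n = 23 pairs

For a paired (one-sample on differences) test: n = ((z_{α/2} + z_β) / d)².
z_{α/2} + z_β = 2.241 + 0.674 = 2.915.
n = (2.915 / 0.61)² = 4.779² = 22.84.
Round up.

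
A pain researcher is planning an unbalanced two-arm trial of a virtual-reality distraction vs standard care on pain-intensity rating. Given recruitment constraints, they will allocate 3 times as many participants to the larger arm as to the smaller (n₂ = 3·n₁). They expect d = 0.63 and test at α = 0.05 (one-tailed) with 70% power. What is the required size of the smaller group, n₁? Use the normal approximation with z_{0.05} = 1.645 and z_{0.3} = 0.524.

With allocation ratio k = n₂/n₁ = 3, Var(x̄₁−x̄₂) = σ²(1/n₁ + 1/(k·n₁)) = σ²·(k+1)/(k·n₁).
So n₁ = (1 + 1/k)·((z_{α} + z_β)/d)² = 1.333 × (2.169/0.63)².
n₁ = 1.333 × 11.85 = 15.8.
Round up: n₁ = 16, giving n₂ = 3 × 16 = 48.

n₁ = 16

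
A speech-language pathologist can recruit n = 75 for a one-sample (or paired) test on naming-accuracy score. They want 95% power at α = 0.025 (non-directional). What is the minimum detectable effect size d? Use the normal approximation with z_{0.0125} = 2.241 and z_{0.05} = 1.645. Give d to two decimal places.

For a single sample (or paired design) of n = 75: d_min = (z_{α/2} + z_β)/√n.
z-sum = 2.241 + 1.645 = 3.886.
d_min = 3.886 / √75 = 3.886 / 8.660 = 0.449.

d_min ≈ 0.45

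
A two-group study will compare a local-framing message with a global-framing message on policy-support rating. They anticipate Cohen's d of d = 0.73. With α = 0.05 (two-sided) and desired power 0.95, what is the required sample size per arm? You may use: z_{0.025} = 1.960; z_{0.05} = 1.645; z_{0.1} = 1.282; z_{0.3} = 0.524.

n = 49 per group

For two independent groups with equal n: n = 2·((z_{α/2} + z_β) / d)².
z_{α/2} + z_β = 1.960 + 1.645 = 3.605.
n = 2 × (3.605 / 0.73)² = 2 × 4.938² = 2 × 24.39 = 48.8.
Round up to the next whole participant.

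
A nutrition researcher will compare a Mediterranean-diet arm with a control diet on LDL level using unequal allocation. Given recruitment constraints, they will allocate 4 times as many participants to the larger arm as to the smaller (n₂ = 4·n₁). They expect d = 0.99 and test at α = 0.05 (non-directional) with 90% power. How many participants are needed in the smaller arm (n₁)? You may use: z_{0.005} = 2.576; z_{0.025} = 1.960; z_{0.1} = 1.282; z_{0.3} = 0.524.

n₁ = 14

With allocation ratio k = n₂/n₁ = 4, Var(x̄₁−x̄₂) = σ²(1/n₁ + 1/(k·n₁)) = σ²·(k+1)/(k·n₁).
So n₁ = (1 + 1/k)·((z_{α/2} + z_β)/d)² = 1.250 × (3.242/0.99)².
n₁ = 1.250 × 10.72 = 13.4.
Round up: n₁ = 14, giving n₂ = 4 × 14 = 56.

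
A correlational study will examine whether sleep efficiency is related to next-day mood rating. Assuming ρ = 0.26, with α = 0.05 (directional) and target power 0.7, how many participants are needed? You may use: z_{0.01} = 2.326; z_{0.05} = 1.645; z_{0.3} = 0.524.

Fisher's z: C = ½·ln((1+r)/(1−r)) = ½·ln(1.7027) = 0.2661.
n = ((z_{α} + z_β)/C)² + 3.
(1.645 + 0.524) / 0.2661 = 2.169 / 0.2661 = 8.151.
n = 8.151² + 3 = 66.44 + 3 = 69.4.
Round up.

n = 70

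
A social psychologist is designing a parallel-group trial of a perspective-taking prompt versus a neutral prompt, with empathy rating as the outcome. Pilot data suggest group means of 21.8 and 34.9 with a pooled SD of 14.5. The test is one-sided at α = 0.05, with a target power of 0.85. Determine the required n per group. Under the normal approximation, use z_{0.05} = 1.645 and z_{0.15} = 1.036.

n = 18 per group

Cohen's d = |M₁ − M₂| / SD_pooled = |21.8 − 34.9| / 14.5 = 13.1 / 14.5 = 0.903.
For two independent groups with equal n: n = 2·((z_{α} + z_β) / d)².
z_{α} + z_β = 1.645 + 1.036 = 2.681.
n = 2 × (2.681 / 0.903)² = 2 × 2.969² = 2 × 8.81 = 17.6.
Round up to the next whole participant.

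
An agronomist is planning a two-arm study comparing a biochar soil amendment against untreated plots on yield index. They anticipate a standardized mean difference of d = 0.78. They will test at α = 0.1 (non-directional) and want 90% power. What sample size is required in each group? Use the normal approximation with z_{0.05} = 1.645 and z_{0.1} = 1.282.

n = 29 per group

For two independent groups with equal n: n = 2·((z_{α/2} + z_β) / d)².
z_{α/2} + z_β = 1.645 + 1.282 = 2.927.
n = 2 × (2.927 / 0.78)² = 2 × 3.753² = 2 × 14.08 = 28.2.
Round up to the next whole participant.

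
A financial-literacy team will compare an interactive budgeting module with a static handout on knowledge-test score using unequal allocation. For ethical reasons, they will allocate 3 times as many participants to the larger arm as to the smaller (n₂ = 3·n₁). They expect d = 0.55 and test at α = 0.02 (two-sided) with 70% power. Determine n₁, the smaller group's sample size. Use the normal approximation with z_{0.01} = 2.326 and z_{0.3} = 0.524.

With allocation ratio k = n₂/n₁ = 3, Var(x̄₁−x̄₂) = σ²(1/n₁ + 1/(k·n₁)) = σ²·(k+1)/(k·n₁).
So n₁ = (1 + 1/k)·((z_{α/2} + z_β)/d)² = 1.333 × (2.850/0.55)².
n₁ = 1.333 × 26.85 = 35.8.
Round up: n₁ = 36, giving n₂ = 3 × 36 = 108.

n₁ = 36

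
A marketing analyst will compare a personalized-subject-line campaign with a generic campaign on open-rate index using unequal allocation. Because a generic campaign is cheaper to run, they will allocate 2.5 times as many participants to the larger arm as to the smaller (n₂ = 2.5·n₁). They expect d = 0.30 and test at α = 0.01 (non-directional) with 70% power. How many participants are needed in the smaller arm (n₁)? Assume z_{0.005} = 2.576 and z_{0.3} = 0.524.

n₁ = 150

With allocation ratio k = n₂/n₁ = 2.5, Var(x̄₁−x̄₂) = σ²(1/n₁ + 1/(k·n₁)) = σ²·(k+1)/(k·n₁).
So n₁ = (1 + 1/k)·((z_{α/2} + z_β)/d)² = 1.400 × (3.100/0.30)².
n₁ = 1.400 × 106.78 = 149.5.
Round up: n₁ = 150, giving n₂ = 2.5 × 150 = 375.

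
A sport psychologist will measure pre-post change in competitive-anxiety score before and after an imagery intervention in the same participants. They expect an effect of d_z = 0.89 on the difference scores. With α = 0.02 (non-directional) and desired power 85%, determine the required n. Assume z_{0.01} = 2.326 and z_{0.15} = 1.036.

n = 15 pairs

For a paired (one-sample on differences) test: n = ((z_{α/2} + z_β) / d)².
z_{α/2} + z_β = 2.326 + 1.036 = 3.362.
n = (3.362 / 0.89)² = 3.778² = 14.27.
Round up.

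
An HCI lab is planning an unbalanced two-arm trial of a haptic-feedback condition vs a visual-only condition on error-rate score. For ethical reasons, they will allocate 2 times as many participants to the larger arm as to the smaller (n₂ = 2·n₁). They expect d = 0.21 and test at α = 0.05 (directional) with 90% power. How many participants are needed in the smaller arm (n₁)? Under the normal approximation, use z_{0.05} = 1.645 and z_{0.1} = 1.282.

With allocation ratio k = n₂/n₁ = 2, Var(x̄₁−x̄₂) = σ²(1/n₁ + 1/(k·n₁)) = σ²·(k+1)/(k·n₁).
So n₁ = (1 + 1/k)·((z_{α} + z_β)/d)² = 1.500 × (2.927/0.21)².
n₁ = 1.500 × 194.27 = 291.4.
Round up: n₁ = 292, giving n₂ = 2 × 292 = 584.

n₁ = 292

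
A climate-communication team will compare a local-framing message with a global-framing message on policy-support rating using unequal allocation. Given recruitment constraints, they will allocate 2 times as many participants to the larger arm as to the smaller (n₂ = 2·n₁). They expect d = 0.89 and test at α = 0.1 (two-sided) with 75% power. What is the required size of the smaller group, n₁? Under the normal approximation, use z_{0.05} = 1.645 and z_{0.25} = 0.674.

With allocation ratio k = n₂/n₁ = 2, Var(x̄₁−x̄₂) = σ²(1/n₁ + 1/(k·n₁)) = σ²·(k+1)/(k·n₁).
So n₁ = (1 + 1/k)·((z_{α/2} + z_β)/d)² = 1.500 × (2.319/0.89)².
n₁ = 1.500 × 6.79 = 10.2.
Round up: n₁ = 11, giving n₂ = 2 × 11 = 22.

n₁ = 11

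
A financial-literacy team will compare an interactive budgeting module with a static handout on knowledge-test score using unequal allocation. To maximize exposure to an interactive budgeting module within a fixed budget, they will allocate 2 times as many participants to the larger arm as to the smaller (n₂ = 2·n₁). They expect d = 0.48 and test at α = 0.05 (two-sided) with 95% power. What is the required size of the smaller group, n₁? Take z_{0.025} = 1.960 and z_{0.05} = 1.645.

With allocation ratio k = n₂/n₁ = 2, Var(x̄₁−x̄₂) = σ²(1/n₁ + 1/(k·n₁)) = σ²·(k+1)/(k·n₁).
So n₁ = (1 + 1/k)·((z_{α/2} + z_β)/d)² = 1.500 × (3.605/0.48)².
n₁ = 1.500 × 56.41 = 84.6.
Round up: n₁ = 85, giving n₂ = 2 × 85 = 170.

n₁ = 85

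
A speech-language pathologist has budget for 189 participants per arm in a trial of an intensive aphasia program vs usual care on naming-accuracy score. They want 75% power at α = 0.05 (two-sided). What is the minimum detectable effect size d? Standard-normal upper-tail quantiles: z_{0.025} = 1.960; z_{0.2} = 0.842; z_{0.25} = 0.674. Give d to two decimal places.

For two independent groups of n = 189 each: d_min = (z_{α/2} + z_β)·√(2/n).
z-sum = 1.960 + 0.674 = 2.634.
d_min = 2.634 × √(2/189) = 2.634 × 0.1029 = 0.271.

d_min ≈ 0.27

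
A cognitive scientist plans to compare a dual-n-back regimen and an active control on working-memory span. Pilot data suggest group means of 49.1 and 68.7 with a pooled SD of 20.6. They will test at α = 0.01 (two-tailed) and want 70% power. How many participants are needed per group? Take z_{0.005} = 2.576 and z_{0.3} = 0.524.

Cohen's d = |M₁ − M₂| / SD_pooled = |49.1 − 68.7| / 20.6 = 19.6 / 20.6 = 0.951.
For two independent groups with equal n: n = 2·((z_{α/2} + z_β) / d)².
z_{α/2} + z_β = 2.576 + 0.524 = 3.100.
n = 2 × (3.100 / 0.951)² = 2 × 3.260² = 2 × 10.63 = 21.3.
Round up to the next whole participant.

n = 22 per group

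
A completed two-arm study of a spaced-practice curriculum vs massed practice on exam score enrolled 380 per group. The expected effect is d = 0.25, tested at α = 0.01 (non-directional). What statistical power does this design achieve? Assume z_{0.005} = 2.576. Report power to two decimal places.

power ≈ 0.81

For two equal groups, power = Φ(d·√(n/2) − z_{α/2}).
d·√(n/2) = 0.25 × √(380/2) = 0.25 × 13.784 = 3.446.
z_β = 3.446 − 2.576 = 0.870.
Power = Φ(0.870) = 0.808.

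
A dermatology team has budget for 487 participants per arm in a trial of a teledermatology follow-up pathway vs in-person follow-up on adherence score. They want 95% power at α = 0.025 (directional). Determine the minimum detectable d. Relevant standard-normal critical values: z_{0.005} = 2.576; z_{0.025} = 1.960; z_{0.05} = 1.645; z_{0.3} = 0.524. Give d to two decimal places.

d_min ≈ 0.23

For two independent groups of n = 487 each: d_min = (z_{α} + z_β)·√(2/n).
z-sum = 1.960 + 1.645 = 3.605.
d_min = 3.605 × √(2/487) = 3.605 × 0.0641 = 0.231.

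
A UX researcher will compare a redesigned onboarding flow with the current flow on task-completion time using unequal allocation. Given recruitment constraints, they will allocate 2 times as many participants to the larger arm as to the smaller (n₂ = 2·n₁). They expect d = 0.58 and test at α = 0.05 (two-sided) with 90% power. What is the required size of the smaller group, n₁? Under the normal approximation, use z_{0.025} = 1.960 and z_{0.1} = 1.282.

With allocation ratio k = n₂/n₁ = 2, Var(x̄₁−x̄₂) = σ²(1/n₁ + 1/(k·n₁)) = σ²·(k+1)/(k·n₁).
So n₁ = (1 + 1/k)·((z_{α/2} + z_β)/d)² = 1.500 × (3.242/0.58)².
n₁ = 1.500 × 31.24 = 46.9.
Round up: n₁ = 47, giving n₂ = 2 × 47 = 94.

n₁ = 47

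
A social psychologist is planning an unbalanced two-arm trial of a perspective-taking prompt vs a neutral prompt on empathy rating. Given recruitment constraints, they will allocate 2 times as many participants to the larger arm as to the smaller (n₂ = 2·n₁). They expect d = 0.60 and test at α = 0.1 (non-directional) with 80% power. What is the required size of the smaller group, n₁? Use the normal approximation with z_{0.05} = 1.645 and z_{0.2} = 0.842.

n₁ = 26

With allocation ratio k = n₂/n₁ = 2, Var(x̄₁−x̄₂) = σ²(1/n₁ + 1/(k·n₁)) = σ²·(k+1)/(k·n₁).
So n₁ = (1 + 1/k)·((z_{α/2} + z_β)/d)² = 1.500 × (2.487/0.60)².
n₁ = 1.500 × 17.18 = 25.8.
Round up: n₁ = 26, giving n₂ = 2 × 26 = 52.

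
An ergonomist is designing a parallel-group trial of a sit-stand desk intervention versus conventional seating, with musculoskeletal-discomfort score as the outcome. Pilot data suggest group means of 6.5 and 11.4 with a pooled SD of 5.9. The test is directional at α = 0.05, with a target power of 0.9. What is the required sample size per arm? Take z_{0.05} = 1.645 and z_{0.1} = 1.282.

Cohen's d = |M₁ − M₂| / SD_pooled = |6.5 − 11.4| / 5.9 = 4.9 / 5.9 = 0.831.
For two independent groups with equal n: n = 2·((z_{α} + z_β) / d)².
z_{α} + z_β = 1.645 + 1.282 = 2.927.
n = 2 × (2.927 / 0.831)² = 2 × 3.522² = 2 × 12.41 = 24.8.
Round up to the next whole participant.

n = 25 per group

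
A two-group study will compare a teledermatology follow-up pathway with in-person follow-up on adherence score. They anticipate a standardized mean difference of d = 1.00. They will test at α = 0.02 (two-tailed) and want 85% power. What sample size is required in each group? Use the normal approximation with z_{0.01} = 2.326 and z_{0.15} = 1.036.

For two independent groups with equal n: n = 2·((z_{α/2} + z_β) / d)².
z_{α/2} + z_β = 2.326 + 1.036 = 3.362.
n = 2 × (3.362 / 1.00)² = 2 × 3.362² = 2 × 11.30 = 22.6.
Round up to the next whole participant.

n = 23 per group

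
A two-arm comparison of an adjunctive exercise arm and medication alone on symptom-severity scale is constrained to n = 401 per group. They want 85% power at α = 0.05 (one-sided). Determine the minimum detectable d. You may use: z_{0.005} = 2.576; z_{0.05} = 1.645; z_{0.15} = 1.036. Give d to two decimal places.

For two independent groups of n = 401 each: d_min = (z_{α} + z_β)·√(2/n).
z-sum = 1.645 + 1.036 = 2.681.
d_min = 2.681 × √(2/401) = 2.681 × 0.0706 = 0.189.

d_min ≈ 0.19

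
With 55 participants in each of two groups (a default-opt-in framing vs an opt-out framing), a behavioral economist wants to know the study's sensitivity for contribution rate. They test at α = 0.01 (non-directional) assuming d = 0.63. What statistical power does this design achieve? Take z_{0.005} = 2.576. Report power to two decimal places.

For two equal groups, power = Φ(d·√(n/2) − z_{α/2}).
d·√(n/2) = 0.63 × √(55/2) = 0.63 × 5.244 = 3.304.
z_β = 3.304 − 2.576 = 0.728.
Power = Φ(0.728) = 0.767.

power ≈ 0.77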